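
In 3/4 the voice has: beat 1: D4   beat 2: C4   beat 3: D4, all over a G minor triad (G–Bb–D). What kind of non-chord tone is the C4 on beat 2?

The harmony at that moment is G minor triad (G, Bb, D); C4 is not a chord tone.
It is approached by step down from D4 and left by step up to D4.
Step away and step back to the same note — a neighbor tone (lower neighbor).

Lower neighbor tone.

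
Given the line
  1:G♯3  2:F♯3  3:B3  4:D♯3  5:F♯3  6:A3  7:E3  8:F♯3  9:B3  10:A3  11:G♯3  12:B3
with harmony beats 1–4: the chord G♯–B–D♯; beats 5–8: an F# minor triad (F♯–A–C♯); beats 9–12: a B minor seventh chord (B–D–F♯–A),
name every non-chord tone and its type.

F♯3 (beat 2) — escape tone; E3 (beat 7) — appoggiatura; G♯3 (beat 11) — escape tone.

The harmony at that moment is G♯ minor triad (G♯, B, D♯); F♯3 is not a chord tone.
It is approached by step down from G♯3 and left by leap up to B3.
Step in, leap out — an escape tone.
The harmony at that moment is F♯ minor triad (F♯, A, C♯); E3 is not a chord tone.
It is approached by leap down from A3 and left by step up to F♯3.
Leap in, step out — an appoggiatura.
The harmony at that moment is B minor seventh chord (B, D, F♯, A); G♯3 is not a chord tone.
It is approached by step down from A3 and left by leap up to B3.
Step in, leap out — an escape tone.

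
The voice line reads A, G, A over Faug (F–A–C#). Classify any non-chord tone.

The harmony at that moment is F augmented triad (F, A, C#); G is not a chord tone.
It is approached by step down from A and left by step up to A.
Step away and step back to the same note — a neighbor tone (lower neighbor).

G is a neighbor tone.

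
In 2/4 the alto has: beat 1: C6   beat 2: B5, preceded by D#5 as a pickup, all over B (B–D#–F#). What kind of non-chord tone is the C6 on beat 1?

Appoggiatura.

The harmony at that moment is B major triad (B, D#, F#); C6 is not a chord tone.
It is approached by leap up from D#5 and left by step down to B5.
Leap in, step out, metrically accented — an appoggiatura.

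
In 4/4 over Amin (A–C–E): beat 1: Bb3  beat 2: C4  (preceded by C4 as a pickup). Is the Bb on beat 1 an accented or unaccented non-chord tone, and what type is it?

The harmony at that moment is A minor triad (A, C, E); Bb3 is not a chord tone.
It is approached by step down from C4 and left by step up to C4.
Step away and step back to the same note — a neighbor tone (lower neighbor).
It falls on the downbeat, so it is accented.

Accented neighbor tone.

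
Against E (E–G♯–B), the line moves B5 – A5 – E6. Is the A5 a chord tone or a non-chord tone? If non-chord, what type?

The harmony at that moment is E major triad (E, G♯, B); A5 is not a chord tone.
It is approached by step down from B5 and left by leap up to E6.
Step in, leap out — an escape tone.

Non-chord tone — an escape tone.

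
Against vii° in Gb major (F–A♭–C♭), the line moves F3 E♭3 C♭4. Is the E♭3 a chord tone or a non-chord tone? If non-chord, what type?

Non-chord tone — an escape tone.

The harmony at that moment is F diminished triad (F, A♭, C♭); E♭3 is not a chord tone.
It is approached by step down from F3 and left by leap up to C♭4.
Step in, leap out — an escape tone.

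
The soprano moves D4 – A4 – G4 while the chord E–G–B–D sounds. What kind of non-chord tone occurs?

The harmony at that moment is E minor seventh chord (E, G, B, D); A4 is not a chord tone.
It is approached by leap up from D4 and left by step down to G4.
Leap in, step out — an appoggiatura.

A4 is an appoggiatura.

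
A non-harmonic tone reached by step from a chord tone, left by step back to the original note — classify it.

Neighbor tone.

Approach: by step. Departure: by step in the opposite direction, back to the starting pitch.
Stepwise on both sides but reversing to return to the same chord tone — a neighbor tone. (Had it continued onward in the same direction it would be a passing tone instead.)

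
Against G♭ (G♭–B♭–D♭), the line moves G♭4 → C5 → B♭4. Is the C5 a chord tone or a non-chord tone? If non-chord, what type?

The harmony at that moment is G♭ major triad (G♭, B♭, D♭); C5 is not a chord tone.
It is approached by leap up from G♭4 and left by step down to B♭4.
Leap in, step out — an appoggiatura.

Non-chord tone — an appoggiatura.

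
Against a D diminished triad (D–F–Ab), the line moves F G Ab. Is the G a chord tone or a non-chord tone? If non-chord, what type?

The harmony at that moment is D diminished triad (D, F, Ab); G is not a chord tone.
It is approached by step up from F and left by step up to Ab.
Step in, step out in the same direction — a passing tone.

Non-chord tone — a passing tone.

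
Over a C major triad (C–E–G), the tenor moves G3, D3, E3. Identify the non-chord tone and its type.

The harmony at that moment is C major triad (C, E, G); D3 is not a chord tone.
It is approached by leap down from G3 and left by step up to E3.
Leap in, step out — an appoggiatura.

D3 is an appoggiatura.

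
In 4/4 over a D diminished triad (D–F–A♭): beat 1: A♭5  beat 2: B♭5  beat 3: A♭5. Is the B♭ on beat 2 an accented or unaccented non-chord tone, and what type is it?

Unaccented neighbor tone.

The harmony at that moment is D diminished triad (D, F, A♭); B♭5 is not a chord tone.
It is approached by step up from A♭5 and left by step down to A♭5.
Step away and step back to the same note — a neighbor tone (upper neighbor).
It falls on a weak beat, so it is unaccented.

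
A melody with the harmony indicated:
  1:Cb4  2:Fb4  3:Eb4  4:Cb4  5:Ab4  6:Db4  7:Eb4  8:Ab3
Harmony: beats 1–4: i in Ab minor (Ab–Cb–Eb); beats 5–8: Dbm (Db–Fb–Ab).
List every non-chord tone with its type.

Fb4 (beat 2) — appoggiatura; Eb4 (beat 7) — escape tone.

The harmony at that moment is Ab minor triad (Ab, Cb, Eb); Fb4 is not a chord tone.
It is approached by leap up from Cb4 and left by step down to Eb4.
Leap in, step out — an appoggiatura.
The harmony at that moment is Db minor triad (Db, Fb, Ab); Eb4 is not a chord tone.
It is approached by step up from Db4 and left by leap down to Ab3.
Step in, leap out — an escape tone.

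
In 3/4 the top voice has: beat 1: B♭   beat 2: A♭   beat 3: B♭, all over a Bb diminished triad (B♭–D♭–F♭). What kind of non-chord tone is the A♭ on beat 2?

Lower neighbor tone.

The harmony at that moment is B♭ diminished triad (B♭, D♭, F♭); A♭ is not a chord tone.
It is approached by step down from B♭ and left by step up to B♭.
Step away and step back to the same note — a neighbor tone (lower neighbor).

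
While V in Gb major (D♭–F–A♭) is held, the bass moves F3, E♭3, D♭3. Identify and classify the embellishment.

E♭3 is a passing tone.

The harmony at that moment is D♭ major triad (D♭, F, A♭); E♭3 is not a chord tone.
It is approached by step down from F3 and left by step down to D♭3.
Step in, step out in the same direction — a passing tone.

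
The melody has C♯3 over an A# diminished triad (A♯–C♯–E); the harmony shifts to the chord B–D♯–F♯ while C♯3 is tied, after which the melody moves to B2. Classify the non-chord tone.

C♯3 is a suspension.

The harmony at that moment is B major triad (B, D♯, F♯); C♯3 is not a chord tone.
It is held over (the same pitch as the preceding C♯3) and left by step down to B2.
Held over from the previous chord and resolving down by step — a suspension.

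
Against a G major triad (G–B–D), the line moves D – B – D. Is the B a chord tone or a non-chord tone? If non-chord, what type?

Chord tone (the third of G major triad).

G major triad contains G, B, D; B is the third, so it is a chord tone.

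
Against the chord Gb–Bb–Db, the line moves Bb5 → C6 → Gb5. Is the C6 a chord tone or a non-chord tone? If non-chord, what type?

The harmony at that moment is Gb major triad (Gb, Bb, Db); C6 is not a chord tone.
It is approached by step up from Bb5 and left by leap down to Gb5.
Step in, leap out — an escape tone.

Non-chord tone — an escape tone.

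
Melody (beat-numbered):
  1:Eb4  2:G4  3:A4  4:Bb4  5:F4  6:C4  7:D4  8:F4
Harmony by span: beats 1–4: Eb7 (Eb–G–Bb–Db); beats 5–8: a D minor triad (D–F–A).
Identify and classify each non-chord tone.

A4 (beat 3) — passing tone; C4 (beat 6) — appoggiatura.

The harmony at that moment is Eb dominant seventh chord (Eb, G, Bb, Db); A4 is not a chord tone.
It is approached by step up from G4 and left by step up to Bb4.
Step in, step out in the same direction — a passing tone.
The harmony at that moment is D minor triad (D, F, A); C4 is not a chord tone.
It is approached by leap down from F4 and left by step up to D4.
Leap in, step out — an appoggiatura.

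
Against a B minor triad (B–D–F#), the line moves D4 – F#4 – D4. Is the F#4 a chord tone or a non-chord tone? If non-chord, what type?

Chord tone (the fifth of B minor triad).

B minor triad contains B, D, F#; F# is the fifth, so it is a chord tone.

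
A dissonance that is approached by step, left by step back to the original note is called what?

Neighbor tone.

Approach: by step. Departure: by step in the opposite direction, back to the starting pitch.
Stepwise on both sides but reversing to return to the same chord tone — a neighbor tone. (Had it continued onward in the same direction it would be a passing tone instead.)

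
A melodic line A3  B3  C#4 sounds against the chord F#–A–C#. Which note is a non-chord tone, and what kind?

The harmony at that moment is F# minor triad (F#, A, C#); B3 is not a chord tone.
It is approached by step up from A3 and left by step up to C#4.
Step in, step out in the same direction — a passing tone.

B3 is a passing tone.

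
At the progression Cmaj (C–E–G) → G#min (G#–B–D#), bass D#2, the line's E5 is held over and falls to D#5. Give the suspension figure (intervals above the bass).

At the second chord the bass is D#2. The suspended E5 lies a ninth above the bass; after resolving down by step to D#5, the interval above the bass becomes an octave.
Suspension figures are named by those two intervals: 9–8.

9–8 suspension.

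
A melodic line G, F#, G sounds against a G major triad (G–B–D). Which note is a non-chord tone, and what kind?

The harmony at that moment is G major triad (G, B, D); F# is not a chord tone.
It is approached by step down from G and left by step up to G.
Step away and step back to the same note — a neighbor tone (lower neighbor).

F# is a neighbor tone.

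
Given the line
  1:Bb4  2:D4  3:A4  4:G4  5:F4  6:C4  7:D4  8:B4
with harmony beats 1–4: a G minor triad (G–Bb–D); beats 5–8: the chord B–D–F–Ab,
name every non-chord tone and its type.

The harmony at that moment is G minor triad (G, Bb, D); A4 is not a chord tone.
It is approached by leap up from D4 and left by step down to G4.
Leap in, step out — an appoggiatura.
The harmony at that moment is B diminished seventh chord (B, D, F, Ab); C4 is not a chord tone.
It is approached by leap down from F4 and left by step up to D4.
Leap in, step out — an appoggiatura.

A4 (beat 3) — appoggiatura; C4 (beat 6) — appoggiatura.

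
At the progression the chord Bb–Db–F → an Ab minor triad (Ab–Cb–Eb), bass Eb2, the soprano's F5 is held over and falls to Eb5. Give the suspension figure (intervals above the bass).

At the second chord the bass is Eb2. The suspended F5 lies a ninth above the bass; after resolving down by step to Eb5, the interval above the bass becomes an octave.
Suspension figures are named by those two intervals: 9–8.

9–8 suspension.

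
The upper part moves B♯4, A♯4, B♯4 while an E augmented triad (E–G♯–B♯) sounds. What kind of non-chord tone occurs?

A♯4 is a neighbor tone.

The harmony at that moment is E augmented triad (E, G♯, B♯); A♯4 is not a chord tone.
It is approached by step down from B♯4 and left by step up to B♯4.
Step away and step back to the same note — a neighbor tone (lower neighbor).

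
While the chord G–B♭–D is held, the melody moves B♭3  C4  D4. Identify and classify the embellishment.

C4 is a passing tone.

The harmony at that moment is G minor triad (G, B♭, D); C4 is not a chord tone.
It is approached by step up from B♭3 and left by step up to D4.
Step in, step out in the same direction — a passing tone.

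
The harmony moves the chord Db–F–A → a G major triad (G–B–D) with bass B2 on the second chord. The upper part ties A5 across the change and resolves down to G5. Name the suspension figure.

At the second chord the bass is B2. The suspended A5 lies a seventh above the bass; after resolving down by step to G5, the interval above the bass becomes a sixth.
Suspension figures are named by those two intervals: 7–6.

7–6 suspension.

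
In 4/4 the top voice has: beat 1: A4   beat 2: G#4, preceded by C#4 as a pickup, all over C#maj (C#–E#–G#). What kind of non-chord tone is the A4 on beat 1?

Appoggiatura.

The harmony at that moment is C# major triad (C#, E#, G#); A4 is not a chord tone.
It is approached by leap up from C#4 and left by step down to G#4.
Leap in, step out, metrically accented — an appoggiatura.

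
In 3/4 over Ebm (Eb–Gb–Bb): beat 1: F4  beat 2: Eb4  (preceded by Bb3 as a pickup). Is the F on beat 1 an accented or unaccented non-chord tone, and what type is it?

The harmony at that moment is Eb minor triad (Eb, Gb, Bb); F4 is not a chord tone.
It is approached by leap up from Bb3 and left by step down to Eb4.
Leap in, step out — an appoggiatura.
It falls on the downbeat, so it is accented.

Accented appoggiatura.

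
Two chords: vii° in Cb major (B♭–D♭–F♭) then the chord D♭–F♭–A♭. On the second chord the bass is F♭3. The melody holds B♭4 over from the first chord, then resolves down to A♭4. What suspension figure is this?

At the second chord the bass is F♭3. The suspended B♭4 lies a fourth above the bass; after resolving down by step to A♭4, the interval above the bass becomes a third.
Suspension figures are named by those two intervals: 4–3.

4–3 suspension.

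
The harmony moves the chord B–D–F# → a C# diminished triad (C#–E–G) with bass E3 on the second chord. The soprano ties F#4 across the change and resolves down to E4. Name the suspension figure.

At the second chord the bass is E3. The suspended F#4 lies a ninth above the bass; after resolving down by step to E4, the interval above the bass becomes an octave.
Suspension figures are named by those two intervals: 9–8.

9–8 suspension.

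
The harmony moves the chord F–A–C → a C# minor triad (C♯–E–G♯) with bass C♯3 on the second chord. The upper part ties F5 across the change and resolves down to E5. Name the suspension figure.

At the second chord the bass is C♯3. The suspended F5 lies a fourth above the bass; after resolving down by step to E5, the interval above the bass becomes a third.
Suspension figures are named by those two intervals: 4–3.

4–3 suspension.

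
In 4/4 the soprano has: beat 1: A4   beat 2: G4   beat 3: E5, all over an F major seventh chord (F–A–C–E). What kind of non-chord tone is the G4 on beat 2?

Escape tone.

The harmony at that moment is F major seventh chord (F, A, C, E); G4 is not a chord tone.
It is approached by step down from A4 and left by leap up to E5.
Step in, leap out, on a weak beat — an escape tone.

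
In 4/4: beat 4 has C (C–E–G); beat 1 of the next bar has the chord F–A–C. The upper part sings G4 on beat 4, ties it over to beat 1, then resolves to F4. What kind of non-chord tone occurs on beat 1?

Suspension.

The harmony at that moment is F major triad (F, A, C); G4 is not a chord tone.
It is held over (the same pitch as the preceding G4) and left by step down to F4.
Held over from the previous chord and resolving down by step — a suspension.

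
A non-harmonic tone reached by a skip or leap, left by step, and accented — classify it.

Appoggiatura.

Approach: by leap. Departure: by step. Metric position: strong.
Leap in, step out, in a metrically strong position — an appoggiatura. (It is the mirror image of the escape tone, which steps in and leaps out from a weak position.)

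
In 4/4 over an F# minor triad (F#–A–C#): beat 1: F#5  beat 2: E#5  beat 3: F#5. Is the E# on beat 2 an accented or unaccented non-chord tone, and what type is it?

The harmony at that moment is F# minor triad (F#, A, C#); E#5 is not a chord tone.
It is approached by step down from F#5 and left by step up to F#5.
Step away and step back to the same note — a neighbor tone (lower neighbor).
It falls on a weak beat, so it is unaccented.

Unaccented neighbor tone.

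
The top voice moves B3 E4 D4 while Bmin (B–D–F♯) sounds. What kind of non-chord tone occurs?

E4 is an appoggiatura.

The harmony at that moment is B minor triad (B, D, F♯); E4 is not a chord tone.
It is approached by leap up from B3 and left by step down to D4.
Leap in, step out — an appoggiatura.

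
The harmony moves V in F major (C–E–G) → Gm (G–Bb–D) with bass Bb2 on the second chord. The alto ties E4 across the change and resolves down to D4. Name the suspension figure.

4–3 suspension.

At the second chord the bass is Bb2. The suspended E4 lies a fourth above the bass; after resolving down by step to D4, the interval above the bass becomes a third.
Suspension figures are named by those two intervals: 4–3.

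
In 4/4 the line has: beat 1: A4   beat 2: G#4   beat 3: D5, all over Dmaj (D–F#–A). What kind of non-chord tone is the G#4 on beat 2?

The harmony at that moment is D major triad (D, F#, A); G#4 is not a chord tone.
It is approached by step down from A4 and left by leap up to D5.
Step in, leap out, on a weak beat — an escape tone.

Escape tone.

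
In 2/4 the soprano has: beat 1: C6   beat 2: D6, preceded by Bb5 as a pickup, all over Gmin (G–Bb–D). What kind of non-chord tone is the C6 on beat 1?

The harmony at that moment is G minor triad (G, Bb, D); C6 is not a chord tone.
It is approached by step up from Bb5 and left by step up to D6.
Step in, step out in the same direction — a passing tone.

Passing tone.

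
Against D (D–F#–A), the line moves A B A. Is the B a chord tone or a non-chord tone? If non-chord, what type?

The harmony at that moment is D major triad (D, F#, A); B is not a chord tone.
It is approached by step up from A and left by step down to A.
Step away and step back to the same note — a neighbor tone (upper neighbor).

Non-chord tone — a neighbor tone.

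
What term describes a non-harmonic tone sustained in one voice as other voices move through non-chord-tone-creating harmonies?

Approach: none. Departure: none — a single pitch is sustained while the chords change around it, passing through harmonies that do not contain it.
No melodic motion at all; the dissonance is created entirely by the moving harmonies against the stationary note — a pedal tone (pedal point).

Pedal tone.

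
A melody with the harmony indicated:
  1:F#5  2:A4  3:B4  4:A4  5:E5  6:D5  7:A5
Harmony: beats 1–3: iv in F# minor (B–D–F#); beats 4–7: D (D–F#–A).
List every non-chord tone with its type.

A4 (beat 2) — appoggiatura; E5 (beat 5) — appoggiatura.

The harmony at that moment is B minor triad (B, D, F#); A4 is not a chord tone.
It is approached by leap down from F#5 and left by step up to B4.
Leap in, step out — an appoggiatura.
The harmony at that moment is D major triad (D, F#, A); E5 is not a chord tone.
It is approached by leap up from A4 and left by step down to D5.
Leap in, step out — an appoggiatura.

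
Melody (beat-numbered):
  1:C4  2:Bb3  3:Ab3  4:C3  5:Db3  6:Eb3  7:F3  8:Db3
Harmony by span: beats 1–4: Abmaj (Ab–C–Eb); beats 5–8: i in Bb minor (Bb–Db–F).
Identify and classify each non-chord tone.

Bb3 (beat 2) — passing tone; Eb3 (beat 6) — passing tone.

The harmony at that moment is Ab major triad (Ab, C, Eb); Bb3 is not a chord tone.
It is approached by step down from C4 and left by step down to Ab3.
Step in, step out in the same direction — a passing tone.
The harmony at that moment is Bb minor triad (Bb, Db, F); Eb3 is not a chord tone.
It is approached by step up from Db3 and left by step up to F3.
Step in, step out in the same direction — a passing tone.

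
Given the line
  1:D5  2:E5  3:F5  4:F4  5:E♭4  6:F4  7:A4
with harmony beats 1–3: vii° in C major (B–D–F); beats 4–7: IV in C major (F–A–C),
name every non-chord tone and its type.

E5 (beat 2) — passing tone; E♭4 (beat 5) — neighbor tone.

The harmony at that moment is B diminished triad (B, D, F); E5 is not a chord tone.
It is approached by step up from D5 and left by step up to F5.
Step in, step out in the same direction — a passing tone.
The harmony at that moment is F major triad (F, A, C); E♭4 is not a chord tone.
It is approached by step down from F4 and left by step up to F4.
Step away and step back to the same note — a neighbor tone (lower neighbor).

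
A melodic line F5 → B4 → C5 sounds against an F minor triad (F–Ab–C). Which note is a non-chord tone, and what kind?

B4 is an appoggiatura.

The harmony at that moment is F minor triad (F, Ab, C); B4 is not a chord tone.
It is approached by leap down from F5 and left by step up to C5.
Leap in, step out — an appoggiatura.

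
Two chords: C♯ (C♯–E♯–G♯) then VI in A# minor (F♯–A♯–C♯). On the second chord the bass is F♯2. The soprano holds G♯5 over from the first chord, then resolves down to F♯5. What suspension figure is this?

9–8 suspension.

At the second chord the bass is F♯2. The suspended G♯5 lies a ninth above the bass; after resolving down by step to F♯5, the interval above the bass becomes an octave.
Suspension figures are named by those two intervals: 9–8.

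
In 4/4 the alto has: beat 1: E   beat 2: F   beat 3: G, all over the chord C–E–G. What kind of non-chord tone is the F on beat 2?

The harmony at that moment is C major triad (C, E, G); F is not a chord tone.
It is approached by step up from E and left by step up to G.
Step in, step out in the same direction — a passing tone.

Passing tone.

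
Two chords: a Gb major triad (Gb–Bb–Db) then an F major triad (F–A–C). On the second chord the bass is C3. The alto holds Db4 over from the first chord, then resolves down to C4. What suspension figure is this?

9–8 suspension.

At the second chord the bass is C3. The suspended Db4 lies a ninth above the bass; after resolving down by step to C4, the interval above the bass becomes an octave.
Suspension figures are named by those two intervals: 9–8.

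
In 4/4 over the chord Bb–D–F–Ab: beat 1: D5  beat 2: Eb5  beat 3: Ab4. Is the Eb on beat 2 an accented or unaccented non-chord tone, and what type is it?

The harmony at that moment is Bb dominant seventh chord (Bb, D, F, Ab); Eb5 is not a chord tone.
It is approached by step up from D5 and left by leap down to Ab4.
Step in, leap out — an escape tone.
It falls on a weak beat, so it is unaccented.

Unaccented escape tone.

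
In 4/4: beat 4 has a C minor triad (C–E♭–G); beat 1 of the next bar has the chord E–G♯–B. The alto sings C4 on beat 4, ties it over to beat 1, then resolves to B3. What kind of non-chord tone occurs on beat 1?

Suspension.

The harmony at that moment is E major triad (E, G♯, B); C4 is not a chord tone.
It is held over (the same pitch as the preceding C4) and left by step down to B3.
Held over from the previous chord and resolving down by step — a suspension.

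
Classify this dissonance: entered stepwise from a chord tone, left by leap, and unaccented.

Approach: by step. Departure: by leap. Metric position: weak.
Step in, leap out, from a weak position — an escape tone (échappée). (It is the mirror image of the appoggiatura, which leaps in and steps out on a strong beat.)

Escape tone.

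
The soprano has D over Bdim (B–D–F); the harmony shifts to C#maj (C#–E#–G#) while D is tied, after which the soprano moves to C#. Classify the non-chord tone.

The harmony at that moment is C# major triad (C#, E#, G#); D is not a chord tone.
It is held over (the same pitch as the preceding D) and left by step down to C#.
Held over from the previous chord and resolving down by step — a suspension.

D is a suspension.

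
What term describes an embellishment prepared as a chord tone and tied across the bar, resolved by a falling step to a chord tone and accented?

Approach: by preparation — the pitch is first a chord tone, then held (tied or repeated) while the harmony changes under it. Departure: down by step. Metric position: strong.
A prepared dissonance that resolves downward by step — a suspension. (The same figure resolving upward would be a retardation.)

Suspension.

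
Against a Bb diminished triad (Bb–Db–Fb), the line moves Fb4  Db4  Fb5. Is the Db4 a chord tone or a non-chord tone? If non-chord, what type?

Bb diminished triad contains Bb, Db, Fb; Db is the third, so it is a chord tone.

Chord tone (the third of Bb diminished triad).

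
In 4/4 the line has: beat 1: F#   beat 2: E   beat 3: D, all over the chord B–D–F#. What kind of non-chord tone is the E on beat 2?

Passing tone.

The harmony at that moment is B minor triad (B, D, F#); E is not a chord tone.
It is approached by step down from F# and left by step down to D.
Step in, step out in the same direction — a passing tone.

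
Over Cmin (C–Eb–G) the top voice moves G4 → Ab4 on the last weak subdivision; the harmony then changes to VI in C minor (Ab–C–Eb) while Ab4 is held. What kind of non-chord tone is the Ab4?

Ab4 is an anticipation.

The harmony at that moment is C minor triad (C, Eb, G); Ab4 is not a chord tone.
It is approached by step up from G4 and then sustained as the same pitch into the next harmony.
Arriving early and becoming a chord tone when the harmony changes — an anticipation.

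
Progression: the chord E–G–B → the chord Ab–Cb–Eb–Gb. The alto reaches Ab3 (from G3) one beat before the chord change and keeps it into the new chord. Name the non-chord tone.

The harmony at that moment is E minor triad (E, G, B); Ab3 is not a chord tone.
It is approached by step up from G3 and then sustained as the same pitch into the next harmony.
Arriving early and becoming a chord tone when the harmony changes — an anticipation.

Ab3 is an anticipation.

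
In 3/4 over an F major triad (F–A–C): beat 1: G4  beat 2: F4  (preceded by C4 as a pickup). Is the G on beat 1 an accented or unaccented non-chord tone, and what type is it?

The harmony at that moment is F major triad (F, A, C); G4 is not a chord tone.
It is approached by leap up from C4 and left by step down to F4.
Leap in, step out — an appoggiatura.
It falls on the downbeat, so it is accented.

Accented appoggiatura.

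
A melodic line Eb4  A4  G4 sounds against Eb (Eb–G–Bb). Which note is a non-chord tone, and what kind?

A4 is an appoggiatura.

The harmony at that moment is Eb major triad (Eb, G, Bb); A4 is not a chord tone.
It is approached by leap up from Eb4 and left by step down to G4.
Leap in, step out — an appoggiatura.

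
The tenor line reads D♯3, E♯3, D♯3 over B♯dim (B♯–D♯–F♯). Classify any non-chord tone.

The harmony at that moment is B♯ diminished triad (B♯, D♯, F♯); E♯3 is not a chord tone.
It is approached by step up from D♯3 and left by step down to D♯3.
Step away and step back to the same note — a neighbor tone (upper neighbor).

E♯3 is a neighbor tone.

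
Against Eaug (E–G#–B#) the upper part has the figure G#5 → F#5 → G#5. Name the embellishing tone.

F#5 is a neighbor tone.

The harmony at that moment is E augmented triad (E, G#, B#); F#5 is not a chord tone.
It is approached by step down from G#5 and left by step up to G#5.
Step away and step back to the same note — a neighbor tone (lower neighbor).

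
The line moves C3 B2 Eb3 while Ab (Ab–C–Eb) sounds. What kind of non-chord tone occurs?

B2 is an escape tone.

The harmony at that moment is Ab major triad (Ab, C, Eb); B2 is not a chord tone.
It is approached by step down from C3 and left by leap up to Eb3.
Step in, leap out — an escape tone.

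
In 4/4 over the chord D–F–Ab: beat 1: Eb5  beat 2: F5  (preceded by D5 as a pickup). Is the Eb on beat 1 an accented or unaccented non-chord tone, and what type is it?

The harmony at that moment is D diminished triad (D, F, Ab); Eb5 is not a chord tone.
It is approached by step up from D5 and left by step up to F5.
Step in, step out in the same direction — a passing tone.
It falls on the downbeat, so it is accented.

Accented passing tone.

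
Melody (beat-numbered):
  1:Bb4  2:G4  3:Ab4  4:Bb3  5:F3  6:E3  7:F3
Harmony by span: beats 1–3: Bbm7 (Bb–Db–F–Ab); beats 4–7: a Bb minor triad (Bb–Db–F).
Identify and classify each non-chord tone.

The harmony at that moment is Bb minor seventh chord (Bb, Db, F, Ab); G4 is not a chord tone.
It is approached by leap down from Bb4 and left by step up to Ab4.
Leap in, step out — an appoggiatura.
The harmony at that moment is Bb minor triad (Bb, Db, F); E3 is not a chord tone.
It is approached by step down from F3 and left by step up to F3.
Step away and step back to the same note — a neighbor tone (lower neighbor).

G4 (beat 2) — appoggiatura; E3 (beat 6) — neighbor tone.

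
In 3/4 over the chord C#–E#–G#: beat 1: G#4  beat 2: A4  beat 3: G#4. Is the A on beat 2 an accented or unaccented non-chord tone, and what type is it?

Unaccented neighbor tone.

The harmony at that moment is C# major triad (C#, E#, G#); A4 is not a chord tone.
It is approached by step up from G#4 and left by step down to G#4.
Step away and step back to the same note — a neighbor tone (upper neighbor).
It falls on a weak beat, so it is unaccented.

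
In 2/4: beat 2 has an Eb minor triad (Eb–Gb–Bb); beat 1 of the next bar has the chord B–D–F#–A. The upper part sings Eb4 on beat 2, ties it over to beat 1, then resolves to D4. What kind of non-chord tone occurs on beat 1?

The harmony at that moment is B minor seventh chord (B, D, F#, A); Eb4 is not a chord tone.
It is held over (the same pitch as the preceding Eb4) and left by step down to D4.
Held over from the previous chord and resolving down by step — a suspension.

Suspension.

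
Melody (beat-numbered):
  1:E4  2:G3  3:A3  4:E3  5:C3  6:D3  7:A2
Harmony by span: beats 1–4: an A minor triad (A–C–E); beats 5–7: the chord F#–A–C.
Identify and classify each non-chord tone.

G3 (beat 2) — appoggiatura; D3 (beat 6) — escape tone.

The harmony at that moment is A minor triad (A, C, E); G3 is not a chord tone.
It is approached by leap down from E4 and left by step up to A3.
Leap in, step out — an appoggiatura.
The harmony at that moment is F# diminished triad (F#, A, C); D3 is not a chord tone.
It is approached by step up from C3 and left by leap down to A2.
Step in, leap out — an escape tone.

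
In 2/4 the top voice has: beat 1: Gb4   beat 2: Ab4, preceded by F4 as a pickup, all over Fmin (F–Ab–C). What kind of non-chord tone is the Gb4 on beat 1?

Passing tone.

The harmony at that moment is F minor triad (F, Ab, C); Gb4 is not a chord tone.
It is approached by step up from F4 and left by step up to Ab4.
Step in, step out in the same direction — a passing tone.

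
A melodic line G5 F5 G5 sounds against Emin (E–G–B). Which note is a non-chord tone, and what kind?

The harmony at that moment is E minor triad (E, G, B); F5 is not a chord tone.
It is approached by step down from G5 and left by step up to G5.
Step away and step back to the same note — a neighbor tone (lower neighbor).

F5 is a neighbor tone.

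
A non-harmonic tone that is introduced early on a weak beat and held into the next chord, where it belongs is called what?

Approach: ahead of the chord change (typically by step), so it is dissonant against the current harmony. Departure: none — the same pitch is restated or held and is a chord tone of the new harmony.
Dissonant first, consonant once the harmony catches up: the note simply arrives early — an anticipation. (The reverse timing, consonant first and dissonant after the change, would be a suspension or retardation.)

Anticipation.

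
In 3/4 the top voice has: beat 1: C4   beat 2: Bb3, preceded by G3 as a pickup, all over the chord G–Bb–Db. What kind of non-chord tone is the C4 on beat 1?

The harmony at that moment is G diminished triad (G, Bb, Db); C4 is not a chord tone.
It is approached by leap up from G3 and left by step down to Bb3.
Leap in, step out, metrically accented — an appoggiatura.

Appoggiatura.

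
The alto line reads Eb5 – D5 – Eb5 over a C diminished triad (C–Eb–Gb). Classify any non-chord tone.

The harmony at that moment is C diminished triad (C, Eb, Gb); D5 is not a chord tone.
It is approached by step down from Eb5 and left by step up to Eb5.
Step away and step back to the same note — a neighbor tone (lower neighbor).

D5 is a neighbor tone.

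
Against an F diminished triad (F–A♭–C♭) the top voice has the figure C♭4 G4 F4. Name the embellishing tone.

The harmony at that moment is F diminished triad (F, A♭, C♭); G4 is not a chord tone.
It is approached by leap up from C♭4 and left by step down to F4.
Leap in, step out — an appoggiatura.

G4 is an appoggiatura.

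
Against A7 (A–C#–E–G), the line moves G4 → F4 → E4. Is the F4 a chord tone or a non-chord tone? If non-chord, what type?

Non-chord tone — a passing tone.

The harmony at that moment is A dominant seventh chord (A, C#, E, G); F4 is not a chord tone.
It is approached by step down from G4 and left by step down to E4.
Step in, step out in the same direction — a passing tone.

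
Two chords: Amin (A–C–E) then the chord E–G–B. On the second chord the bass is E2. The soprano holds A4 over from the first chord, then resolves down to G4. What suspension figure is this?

At the second chord the bass is E2. The suspended A4 lies a fourth above the bass; after resolving down by step to G4, the interval above the bass becomes a third.
Suspension figures are named by those two intervals: 4–3.

4–3 suspension.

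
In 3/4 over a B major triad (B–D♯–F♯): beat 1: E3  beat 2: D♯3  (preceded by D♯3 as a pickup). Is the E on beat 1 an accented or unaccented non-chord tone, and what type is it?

The harmony at that moment is B major triad (B, D♯, F♯); E3 is not a chord tone.
It is approached by step up from D♯3 and left by step down to D♯3.
Step away and step back to the same note — a neighbor tone (upper neighbor).
It falls on the downbeat, so it is accented.

Accented neighbor tone.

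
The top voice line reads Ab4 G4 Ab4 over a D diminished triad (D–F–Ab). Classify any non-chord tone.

The harmony at that moment is D diminished triad (D, F, Ab); G4 is not a chord tone.
It is approached by step down from Ab4 and left by step up to Ab4.
Step away and step back to the same note — a neighbor tone (lower neighbor).

G4 is a neighbor tone.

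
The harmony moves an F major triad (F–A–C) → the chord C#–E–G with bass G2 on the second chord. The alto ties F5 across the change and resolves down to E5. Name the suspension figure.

At the second chord the bass is G2. The suspended F5 lies a seventh above the bass; after resolving down by step to E5, the interval above the bass becomes a sixth.
Suspension figures are named by those two intervals: 7–6.

7–6 suspension.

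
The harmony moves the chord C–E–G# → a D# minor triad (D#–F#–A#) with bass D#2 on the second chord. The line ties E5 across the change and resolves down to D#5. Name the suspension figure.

9–8 suspension.

At the second chord the bass is D#2. The suspended E5 lies a ninth above the bass; after resolving down by step to D#5, the interval above the bass becomes an octave.
Suspension figures are named by those two intervals: 9–8.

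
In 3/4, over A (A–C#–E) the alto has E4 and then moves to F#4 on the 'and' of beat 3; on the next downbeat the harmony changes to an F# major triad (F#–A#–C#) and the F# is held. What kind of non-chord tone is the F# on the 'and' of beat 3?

The harmony at that moment is A major triad (A, C#, E); F#4 is not a chord tone.
It is approached by step up from E4 and then sustained as the same pitch into the next harmony.
Arriving early and becoming a chord tone when the harmony changes — an anticipation.

Anticipation.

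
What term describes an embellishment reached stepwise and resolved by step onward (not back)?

Approach: by step. Departure: by step, continuing in the same direction.
Stepwise on both sides with no change of direction means the note fills in the space between two different chord tones — a passing tone. (Had it turned back to its starting note it would be a neighbor tone instead.)

Passing tone.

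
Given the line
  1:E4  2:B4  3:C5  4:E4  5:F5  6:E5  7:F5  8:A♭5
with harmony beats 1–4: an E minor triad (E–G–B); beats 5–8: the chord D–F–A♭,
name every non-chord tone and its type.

The harmony at that moment is E minor triad (E, G, B); C5 is not a chord tone.
It is approached by step up from B4 and left by leap down to E4.
Step in, leap out — an escape tone.
The harmony at that moment is D diminished triad (D, F, A♭); E5 is not a chord tone.
It is approached by step down from F5 and left by step up to F5.
Step away and step back to the same note — a neighbor tone (lower neighbor).

C5 (beat 3) — escape tone; E5 (beat 6) — neighbor tone.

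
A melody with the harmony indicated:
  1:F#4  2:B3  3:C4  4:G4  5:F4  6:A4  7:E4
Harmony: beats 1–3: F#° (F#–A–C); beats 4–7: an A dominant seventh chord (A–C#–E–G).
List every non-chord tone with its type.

The harmony at that moment is F# diminished triad (F#, A, C); B3 is not a chord tone.
It is approached by leap down from F#4 and left by step up to C4.
Leap in, step out — an appoggiatura.
The harmony at that moment is A dominant seventh chord (A, C#, E, G); F4 is not a chord tone.
It is approached by step down from G4 and left by leap up to A4.
Step in, leap out — an escape tone.

B3 (beat 2) — appoggiatura; F4 (beat 5) — escape tone.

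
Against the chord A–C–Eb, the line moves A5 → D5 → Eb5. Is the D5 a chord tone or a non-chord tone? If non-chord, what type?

The harmony at that moment is A diminished triad (A, C, Eb); D5 is not a chord tone.
It is approached by leap down from A5 and left by step up to Eb5.
Leap in, step out — an appoggiatura.

Non-chord tone — an appoggiatura.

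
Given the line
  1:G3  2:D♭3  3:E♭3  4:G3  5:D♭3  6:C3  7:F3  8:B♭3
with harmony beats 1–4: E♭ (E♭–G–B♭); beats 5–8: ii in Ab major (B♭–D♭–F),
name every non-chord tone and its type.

The harmony at that moment is E♭ major triad (E♭, G, B♭); D♭3 is not a chord tone.
It is approached by leap down from G3 and left by step up to E♭3.
Leap in, step out — an appoggiatura.
The harmony at that moment is B♭ minor triad (B♭, D♭, F); C3 is not a chord tone.
It is approached by step down from D♭3 and left by leap up to F3.
Step in, leap out — an escape tone.

D♭3 (beat 2) — appoggiatura; C3 (beat 6) — escape tone.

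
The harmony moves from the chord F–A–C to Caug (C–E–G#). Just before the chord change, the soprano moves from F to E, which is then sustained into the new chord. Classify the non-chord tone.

E is an anticipation.

The harmony at that moment is F major triad (F, A, C); E is not a chord tone.
It is approached by step down from F and then sustained as the same pitch into the next harmony.
Arriving early and becoming a chord tone when the harmony changes — an anticipation.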